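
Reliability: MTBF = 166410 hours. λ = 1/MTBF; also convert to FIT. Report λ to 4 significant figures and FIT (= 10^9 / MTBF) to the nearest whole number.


Formula: λ = 1 / MTBF; FIT = λ × 1e9 = 1e9 / MTBF
λ = 1 / 166410 ≈ 6.009e-06 failures/hour
FIT = 1e9 / 166410 ≈ 6009 failures per 1e9 hours (nearest whole number)

λ = 6.009e-06 /h, FIT = 6009


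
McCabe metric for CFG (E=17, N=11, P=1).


Formula: V(G) = E - N + 2P
V(G) = 17 - 11 + 2*1
V(G) = 6 + 2
V(G) = 8

8


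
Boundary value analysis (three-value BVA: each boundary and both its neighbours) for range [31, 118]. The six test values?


Range: [31, 118]
Boundaries: just below min, min, min+1, max-1, max, just above max
Values: [30, 31, 32, 117, 118, 119]

[30, 31, 32, 117, 118, 119]


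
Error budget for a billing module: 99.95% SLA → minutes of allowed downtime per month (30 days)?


Formula: allowed downtime = period * (100 - SLA) / 100
Period (month (30 days)) = 43200 minutes
Unavailability fraction = (100 - 99.95) / 100
Allowed downtime = 43200 * (100 - 99.95) / 100
Allowed downtime = 21.6 minutes

21.6 minutes


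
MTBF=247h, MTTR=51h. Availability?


Availability = MTBF / (MTBF + MTTR)
Availability = 247 / (247 + 51)
Availability = 247 / 298
Availability = 82.8859%

82.8859%


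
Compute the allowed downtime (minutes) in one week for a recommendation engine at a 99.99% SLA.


Formula: allowed downtime = period * (100 - SLA) / 100
Period (week) = 10080 minutes
Unavailability fraction = (100 - 99.99) / 100
Allowed downtime = 10080 * (100 - 99.99) / 100
Allowed downtime = 1.008 minutes

1.008 minutes


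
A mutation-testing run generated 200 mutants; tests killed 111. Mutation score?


Mutation score = killed / total * 100
Mutation score = 111 / 200 * 100
Mutation score = 55.5%

55.5%


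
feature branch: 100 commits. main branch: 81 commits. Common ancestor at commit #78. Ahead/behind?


Common ancestor: commit #78
feature commits after divergence: 100 - 78 = 22
main commits after divergence: 81 - 78 = 3
feature is 22 commits ahead of main
main is 3 commits ahead of feature

feature ahead: 22, main ahead: 3


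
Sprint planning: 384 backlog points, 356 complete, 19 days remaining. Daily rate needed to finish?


Formula: Required rate = Remaining points / Days left
Remaining = 384 - 356 = 28 points
Required rate = 28 / 19 = 1.47 points/day

1.47 points/day


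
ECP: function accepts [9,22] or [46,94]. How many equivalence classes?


Valid ranges: [9,22] and [46,94]
Class 1: x < 9 — invalid
Class 2: 9 ≤ x ≤ 22 — valid
Class 3: 22 < x < 46 — invalid (gap between ranges)
Class 4: 46 ≤ x ≤ 94 — valid
Class 5: x > 94 — invalid
Total equivalence classes: 5

5 equivalence classes


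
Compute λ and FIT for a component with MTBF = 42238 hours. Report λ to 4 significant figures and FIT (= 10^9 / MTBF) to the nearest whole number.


Formula: λ = 1 / MTBF; FIT = λ × 1e9 = 1e9 / MTBF
λ = 1 / 42238 ≈ 2.368e-05 failures/hour
FIT = 1e9 / 42238 ≈ 23675 failures per 1e9 hours (nearest whole number)

λ = 2.368e-05 /h, FIT = 23675


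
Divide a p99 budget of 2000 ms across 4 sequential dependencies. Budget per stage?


Formula: per_stage = total_budget / stages
per_stage = 2000 / 4
per_stage = 500.0 ms

500.0 ms


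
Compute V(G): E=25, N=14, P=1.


Formula: V(G) = E - N + 2P
V(G) = 25 - 14 + 2*1
V(G) = 11 + 2
V(G) = 13

13


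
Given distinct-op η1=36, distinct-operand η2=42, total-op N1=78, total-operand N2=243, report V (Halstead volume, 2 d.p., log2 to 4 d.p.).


Formula: V = N * log2(η), where N = N1 + N2 and η = η1 + η2
η = 36 + 42 = 78
N = 78 + 243 = 321
log2(78) ≈ 6.2854
V = 321 * 6.2854 = 2017.61

2017.61


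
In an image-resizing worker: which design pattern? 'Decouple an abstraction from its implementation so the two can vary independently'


This matches the Bridge pattern

Bridge


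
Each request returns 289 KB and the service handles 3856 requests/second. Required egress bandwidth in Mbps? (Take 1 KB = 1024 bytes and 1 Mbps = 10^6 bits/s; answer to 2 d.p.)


Formula: Mbps = payload_bytes * RPS * 8 / 1e6
Payload per request = 289 KB = 289 * 1024 = 295936 bytes
Total bytes/sec = 295936 * 3856 = 1141129216
Total bits/sec = 1141129216 * 8 = 9129033728
Mbps = 9129033728 / 1e6 = 9129.03

9129.03 Mbps


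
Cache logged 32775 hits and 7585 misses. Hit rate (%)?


Formula: hit rate = hits / (hits + misses) * 100
hit rate = 32775 / (32775 + 7585) * 100
hit rate = 32775 / 40360 * 100
hit rate = 81.21%

81.21%


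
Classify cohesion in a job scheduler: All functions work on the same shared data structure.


Reasoning: Functions share data
Type: Communicational cohesion

Communicational cohesion


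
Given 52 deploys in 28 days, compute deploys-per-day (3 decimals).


Formula: deployments per day = releases / days
= 52 / 28
= 1.857 deploys/day
(equivalently, 13.0 deploys/week)

1.857 deploys/day


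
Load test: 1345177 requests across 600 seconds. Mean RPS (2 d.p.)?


Formula: throughput = requests / seconds
throughput = 1345177 / 600
throughput = 2241.96 requests/second

2241.96 requests/second


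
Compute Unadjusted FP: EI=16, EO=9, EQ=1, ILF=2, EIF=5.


UFP = EI*4 + EO*5 + EQ*4 + ILF*10 + EIF*7
UFP = 16*4 + 9*5 + 1*4 + 2*10 + 5*7
UFP = 64 + 45 + 4 + 20 + 35
UFP = 168

168


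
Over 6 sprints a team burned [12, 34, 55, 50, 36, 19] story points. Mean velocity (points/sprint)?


Formula: Avg velocity = Total points / Number of sprints
Points: [12, 34, 55, 50, 36, 19]
Sum = 12 + 34 + 55 + 50 + 36 + 19 = 206
Avg velocity = 206 / 6 = 34.33 points/sprint

34.33 points/sprint


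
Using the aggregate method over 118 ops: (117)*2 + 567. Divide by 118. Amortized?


Formula: Amortized cost = Total cost / Operations
Total cost = (117 * 2) + (1 * 567)
Total cost = 234 + 567 = 801
Amortized = 801 / 118 = 6.7881

6.7881


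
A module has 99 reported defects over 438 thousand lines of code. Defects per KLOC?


Defect density = defects / KLOC
Defect density = 99 / 438
Defect density = 0.226 defects/KLOC

0.226 defects/KLOC


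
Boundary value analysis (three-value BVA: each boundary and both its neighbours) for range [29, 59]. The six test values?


Range: [29, 59]
Boundaries: just below min, min, min+1, max-1, max, just above max
Values: [28, 29, 30, 58, 59, 60]

[28, 29, 30, 58, 59, 60]


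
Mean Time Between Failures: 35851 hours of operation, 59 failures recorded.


Formula: MTBF = Total operating time / Number of failures
MTBF = 35851 / 59
MTBF = 607.64 hours

607.64 hours


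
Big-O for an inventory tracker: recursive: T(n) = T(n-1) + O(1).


Reasoning: linear recursion with constant work per frame
Complexity: O(n)

O(n)


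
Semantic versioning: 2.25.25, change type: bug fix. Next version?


Current: 2.25.25
Change category: 'bug fix' → patch bump
SemVer rule: patch bump → increment PATCH (MAJOR and MINOR unchanged)
New: 2.25.26

2.25.26


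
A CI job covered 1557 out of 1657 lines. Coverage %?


Coverage = covered / total * 100
Coverage = 1557 / 1657 * 100
Coverage = 93.96%

93.96%


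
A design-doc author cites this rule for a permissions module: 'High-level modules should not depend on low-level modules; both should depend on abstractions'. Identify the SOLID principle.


This describes the Dependency Inversion Principle (DIP)

Dependency Inversion Principle (DIP)


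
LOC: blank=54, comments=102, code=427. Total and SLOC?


Total LOC = blank + comment + code
Total LOC = 54 + 102 + 427 = 583
SLOC (source only) = code = 427

Total LOC: 583, SLOC: 427


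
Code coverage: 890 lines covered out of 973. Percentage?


Coverage = covered / total * 100
Coverage = 890 / 973 * 100
Coverage = 91.47%

91.47%


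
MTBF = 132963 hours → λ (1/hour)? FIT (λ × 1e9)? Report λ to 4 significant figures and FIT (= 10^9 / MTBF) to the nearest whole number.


Formula: λ = 1 / MTBF; FIT = λ × 1e9 = 1e9 / MTBF
λ = 1 / 132963 ≈ 7.521e-06 failures/hour
FIT = 1e9 / 132963 ≈ 7521 failures per 1e9 hours (nearest whole number)

λ = 7.521e-06 /h, FIT = 7521


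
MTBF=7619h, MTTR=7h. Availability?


Availability = MTBF / (MTBF + MTTR)
Availability = 7619 / (7619 + 7)
Availability = 7619 / 7626
Availability = 99.9082%

99.9082%


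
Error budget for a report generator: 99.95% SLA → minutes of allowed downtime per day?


Formula: allowed downtime = period * (100 - SLA) / 100
Period (day) = 1440 minutes
Unavailability fraction = (100 - 99.95) / 100
Allowed downtime = 1440 * (100 - 99.95) / 100
Allowed downtime = 0.72 minutes

0.72 minutes


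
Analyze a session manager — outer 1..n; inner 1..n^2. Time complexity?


Reasoning: n times n^2
Complexity: O(n^3)

O(n^3)


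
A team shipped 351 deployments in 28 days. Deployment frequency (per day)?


Formula: deployments per day = releases / days
= 351 / 28
= 12.536 deploys/day
(equivalently, 87.75 deploys/week)

12.536 deploys/day


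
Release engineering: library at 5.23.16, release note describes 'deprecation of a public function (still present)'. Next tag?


Current: 5.23.16
Change category: 'deprecation of a public function (still present)' → minor bump
SemVer rule: minor bump → increment MINOR, reset PATCH to 0 (MAJOR unchanged)
New: 5.24.0

5.24.0


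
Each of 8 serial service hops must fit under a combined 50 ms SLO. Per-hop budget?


Formula: per_stage = total_budget / stages
per_stage = 50 / 8
per_stage = 6.25 ms

6.25 ms


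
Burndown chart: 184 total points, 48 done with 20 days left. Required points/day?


Formula: Required rate = Remaining points / Days left
Remaining = 184 - 48 = 136 points
Required rate = 136 / 20 = 6.8 points/day

6.8 points/day


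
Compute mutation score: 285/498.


Mutation score = killed / total * 100
Mutation score = 285 / 498 * 100
Mutation score = 57.23%

57.23%


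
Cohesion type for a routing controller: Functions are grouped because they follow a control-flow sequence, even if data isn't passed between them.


Reasoning: Grouped by order of execution within a routine, not by data flow
Type: Procedural cohesion

Procedural cohesion


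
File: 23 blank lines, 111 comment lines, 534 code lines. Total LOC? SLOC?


Total LOC = blank + comment + code
Total LOC = 23 + 111 + 534 = 668
SLOC (source only) = code = 534

Total LOC: 668, SLOC: 534


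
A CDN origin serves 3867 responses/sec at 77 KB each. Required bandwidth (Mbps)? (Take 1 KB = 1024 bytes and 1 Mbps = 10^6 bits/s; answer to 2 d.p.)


Formula: Mbps = payload_bytes * RPS * 8 / 1e6
Payload per request = 77 KB = 77 * 1024 = 78848 bytes
Total bytes/sec = 78848 * 3867 = 304905216
Total bits/sec = 304905216 * 8 = 2439241728
Mbps = 2439241728 / 1e6 = 2439.24

2439.24 Mbps


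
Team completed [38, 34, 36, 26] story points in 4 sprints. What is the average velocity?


Formula: Avg velocity = Total points / Number of sprints
Points: [38, 34, 36, 26]
Sum = 38 + 34 + 36 + 26 = 134
Avg velocity = 134 / 4 = 33.5 points/sprint

33.5 points/sprint


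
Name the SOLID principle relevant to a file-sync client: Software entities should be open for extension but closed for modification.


This describes the Open/Closed Principle (OCP)

Open/Closed Principle (OCP)


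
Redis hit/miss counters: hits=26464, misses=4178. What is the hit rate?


Formula: hit rate = hits / (hits + misses) * 100
hit rate = 26464 / (26464 + 4178) * 100
hit rate = 26464 / 30642 * 100
hit rate = 86.37%

86.37%


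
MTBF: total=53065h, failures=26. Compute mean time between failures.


Formula: MTBF = Total operating time / Number of failures
MTBF = 53065 / 26
MTBF = 2040.96 hours

2040.96 hours


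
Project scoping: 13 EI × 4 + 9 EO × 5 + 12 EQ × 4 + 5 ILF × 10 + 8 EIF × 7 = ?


UFP = EI*4 + EO*5 + EQ*4 + ILF*10 + EIF*7
UFP = 13*4 + 9*5 + 12*4 + 5*10 + 8*7
UFP = 52 + 45 + 48 + 50 + 56
UFP = 251

251


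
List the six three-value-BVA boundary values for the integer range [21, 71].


Range: [21, 71]
Boundaries: just below min, min, min+1, max-1, max, just above max
Values: [20, 21, 22, 70, 71, 72]

[20, 21, 22, 70, 71, 72]


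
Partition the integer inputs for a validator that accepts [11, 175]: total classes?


Valid range: [11, 175]
Class 1: x < 11 — invalid
Class 2: 11 ≤ x ≤ 175 — valid
Class 3: x > 175 — invalid
Total equivalence classes: 3

3 equivalence classes


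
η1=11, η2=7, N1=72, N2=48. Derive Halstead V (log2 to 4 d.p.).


Formula: V = N * log2(η), where N = N1 + N2 and η = η1 + η2
η = 11 + 7 = 18
N = 72 + 48 = 120
log2(18) ≈ 4.1699
V = 120 * 4.1699 = 500.39

500.39


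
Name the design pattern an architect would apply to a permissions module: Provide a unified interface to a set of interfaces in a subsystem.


This matches the Facade pattern

Facade


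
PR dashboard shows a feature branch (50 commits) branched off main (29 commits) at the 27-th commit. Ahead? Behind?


Common ancestor: commit #27
feature commits after divergence: 50 - 27 = 23
main commits after divergence: 29 - 27 = 2
feature is 23 commits ahead of main
main is 2 commits ahead of feature

feature ahead: 23, main ahead: 2


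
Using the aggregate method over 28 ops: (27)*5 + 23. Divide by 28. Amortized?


Formula: Amortized cost = Total cost / Operations
Total cost = (27 * 5) + (1 * 23)
Total cost = 135 + 23 = 158
Amortized = 158 / 28 = 5.6429

5.6429


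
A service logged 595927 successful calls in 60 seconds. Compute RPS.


Formula: throughput = requests / seconds
throughput = 595927 / 60
throughput = 9932.12 requests/second

9932.12 requests/second


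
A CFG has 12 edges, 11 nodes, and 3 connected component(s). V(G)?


Formula: V(G) = E - N + 2P
V(G) = 12 - 11 + 2*3
V(G) = 1 + 6
V(G) = 7

7


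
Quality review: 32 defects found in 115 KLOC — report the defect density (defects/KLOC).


Defect density = defects / KLOC
Defect density = 32 / 115
Defect density = 0.278 defects/KLOC

0.278 defects/KLOC


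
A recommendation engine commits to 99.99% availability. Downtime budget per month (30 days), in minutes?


Formula: allowed downtime = period * (100 - SLA) / 100
Period (month (30 days)) = 43200 minutes
Unavailability fraction = (100 - 99.99) / 100
Allowed downtime = 43200 * (100 - 99.99) / 100
Allowed downtime = 4.32 minutes

4.32 minutes


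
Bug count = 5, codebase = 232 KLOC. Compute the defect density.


Defect density = defects / KLOC
Defect density = 5 / 232
Defect density = 0.022 defects/KLOC

0.022 defects/KLOC


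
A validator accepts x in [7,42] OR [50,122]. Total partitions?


Valid ranges: [7,42] and [50,122]
Class 1: x < 7 — invalid
Class 2: 7 ≤ x ≤ 42 — valid
Class 3: 42 < x < 50 — invalid (gap between ranges)
Class 4: 50 ≤ x ≤ 122 — valid
Class 5: x > 122 — invalid
Total equivalence classes: 5

5 equivalence classes


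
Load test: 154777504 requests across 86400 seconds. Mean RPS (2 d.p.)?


Formula: throughput = requests / seconds
throughput = 154777504 / 86400
throughput = 1791.41 requests/second

1791.41 requests/second


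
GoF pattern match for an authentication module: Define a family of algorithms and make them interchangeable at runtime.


This matches the Strategy pattern

Strategy


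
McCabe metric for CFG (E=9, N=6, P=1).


Formula: V(G) = E - N + 2P
V(G) = 9 - 6 + 2*1
V(G) = 3 + 2
V(G) = 5

5


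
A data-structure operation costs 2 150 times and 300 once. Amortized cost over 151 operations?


Formula: Amortized cost = Total cost / Operations
Total cost = (150 * 2) + (1 * 300)
Total cost = 300 + 300 = 600
Amortized = 600 / 151 = 3.9735

3.9735


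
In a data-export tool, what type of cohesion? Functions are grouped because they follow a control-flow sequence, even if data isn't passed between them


Reasoning: Grouped by order of execution within a routine, not by data flow
Type: Procedural cohesion

Procedural cohesion


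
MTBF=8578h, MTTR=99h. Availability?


Availability = MTBF / (MTBF + MTTR)
Availability = 8578 / (8578 + 99)
Availability = 8578 / 8677
Availability = 98.8591%

98.8591%


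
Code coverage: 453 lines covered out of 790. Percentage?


Coverage = covered / total * 100
Coverage = 453 / 790 * 100
Coverage = 57.34%

57.34%


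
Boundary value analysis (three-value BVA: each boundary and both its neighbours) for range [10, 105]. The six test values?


Range: [10, 105]
Boundaries: just below min, min, min+1, max-1, max, just above max
Values: [9, 10, 11, 104, 105, 106]

[9, 10, 11, 104, 105, 106]


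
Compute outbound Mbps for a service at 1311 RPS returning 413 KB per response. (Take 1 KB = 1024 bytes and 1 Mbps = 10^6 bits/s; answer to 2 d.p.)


Formula: Mbps = payload_bytes * RPS * 8 / 1e6
Payload per request = 413 KB = 413 * 1024 = 422912 bytes
Total bytes/sec = 422912 * 1311 = 554437632
Total bits/sec = 554437632 * 8 = 4435501056
Mbps = 4435501056 / 1e6 = 4435.5

4435.5 Mbps


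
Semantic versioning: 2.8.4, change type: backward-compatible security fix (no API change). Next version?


Current: 2.8.4
Change category: 'backward-compatible security fix (no API change)' → patch bump
SemVer rule: patch bump → increment PATCH (MAJOR and MINOR unchanged)
New: 2.8.5

2.8.5


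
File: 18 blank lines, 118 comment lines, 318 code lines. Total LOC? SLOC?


Total LOC = blank + comment + code
Total LOC = 18 + 118 + 318 = 454
SLOC (source only) = code = 318

Total LOC: 454, SLOC: 318


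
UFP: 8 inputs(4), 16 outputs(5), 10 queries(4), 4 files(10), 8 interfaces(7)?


UFP = EI*4 + EO*5 + EQ*4 + ILF*10 + EIF*7
UFP = 8*4 + 16*5 + 10*4 + 4*10 + 8*7
UFP = 32 + 80 + 40 + 40 + 56
UFP = 248

248


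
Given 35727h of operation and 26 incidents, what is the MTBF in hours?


Formula: MTBF = Total operating time / Number of failures
MTBF = 35727 / 26
MTBF = 1374.12 hours

1374.12 hours


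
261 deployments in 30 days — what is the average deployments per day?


Formula: deployments per day = releases / days
= 261 / 30
= 8.7 deploys/day
(equivalently, 60.9 deploys/week)

8.7 deploys/day


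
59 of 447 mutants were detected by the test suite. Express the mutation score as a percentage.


Mutation score = killed / total * 100
Mutation score = 59 / 447 * 100
Mutation score = 13.2%

13.2%


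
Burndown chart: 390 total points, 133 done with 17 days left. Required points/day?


Formula: Required rate = Remaining points / Days left
Remaining = 390 - 133 = 257 points
Required rate = 257 / 17 = 15.12 points/day

15.12 points/day


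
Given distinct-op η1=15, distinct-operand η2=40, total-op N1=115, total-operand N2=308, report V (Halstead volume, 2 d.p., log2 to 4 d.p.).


Formula: V = N * log2(η), where N = N1 + N2 and η = η1 + η2
η = 15 + 40 = 55
N = 115 + 308 = 423
log2(55) ≈ 5.7814
V = 423 * 5.7814 = 2445.53

2445.53


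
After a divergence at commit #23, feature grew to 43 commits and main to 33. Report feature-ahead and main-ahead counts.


Common ancestor: commit #23
feature commits after divergence: 43 - 23 = 20
main commits after divergence: 33 - 23 = 10
feature is 20 commits ahead of main
main is 10 commits ahead of feature

feature ahead: 20, main ahead: 10


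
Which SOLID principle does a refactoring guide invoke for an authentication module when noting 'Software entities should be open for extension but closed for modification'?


This describes the Open/Closed Principle (OCP)

Open/Closed Principle (OCP)


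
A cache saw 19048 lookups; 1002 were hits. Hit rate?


Formula: hit rate = hits / (hits + misses) * 100
hit rate = 1002 / (1002 + 18046) * 100
hit rate = 1002 / 19048 * 100
hit rate = 5.26%

5.26%


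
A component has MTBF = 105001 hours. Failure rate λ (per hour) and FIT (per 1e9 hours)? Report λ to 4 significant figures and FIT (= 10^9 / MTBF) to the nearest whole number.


Formula: λ = 1 / MTBF; FIT = λ × 1e9 = 1e9 / MTBF
λ = 1 / 105001 ≈ 9.524e-06 failures/hour
FIT = 1e9 / 105001 ≈ 9524 failures per 1e9 hours (nearest whole number)

λ = 9.524e-06 /h, FIT = 9524


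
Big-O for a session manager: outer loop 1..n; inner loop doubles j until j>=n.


Reasoning: linear outer times logarithmic inner
Complexity: O(n log n)

O(n log n)


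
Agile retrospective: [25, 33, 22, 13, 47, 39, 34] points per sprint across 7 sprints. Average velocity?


Formula: Avg velocity = Total points / Number of sprints
Points: [25, 33, 22, 13, 47, 39, 34]
Sum = 25 + 33 + 22 + 13 + 47 + 39 + 34 = 213
Avg velocity = 213 / 7 = 30.43 points/sprint

30.43 points/sprint


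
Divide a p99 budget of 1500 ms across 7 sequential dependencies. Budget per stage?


Formula: per_stage = total_budget / stages
per_stage = 1500 / 7
per_stage = 214.29 ms

214.29 ms


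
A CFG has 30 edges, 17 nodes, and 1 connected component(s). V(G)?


Formula: V(G) = E - N + 2P
V(G) = 30 - 17 + 2*1
V(G) = 13 + 2
V(G) = 15

15


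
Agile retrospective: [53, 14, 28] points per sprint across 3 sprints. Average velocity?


Formula: Avg velocity = Total points / Number of sprints
Points: [53, 14, 28]
Sum = 53 + 14 + 28 = 95
Avg velocity = 95 / 3 = 31.67 points/sprint

31.67 points/sprint


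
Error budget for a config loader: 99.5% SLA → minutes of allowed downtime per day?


Formula: allowed downtime = period * (100 - SLA) / 100
Period (day) = 1440 minutes
Unavailability fraction = (100 - 99.5) / 100
Allowed downtime = 1440 * (100 - 99.5) / 100
Allowed downtime = 7.2 minutes

7.2 minutes


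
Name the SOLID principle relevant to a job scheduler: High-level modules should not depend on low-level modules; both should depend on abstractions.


This describes the Dependency Inversion Principle (DIP)

Dependency Inversion Principle (DIP)


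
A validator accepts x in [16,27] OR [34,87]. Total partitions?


Valid ranges: [16,27] and [34,87]
Class 1: x < 16 — invalid
Class 2: 16 ≤ x ≤ 27 — valid
Class 3: 27 < x < 34 — invalid (gap between ranges)
Class 4: 34 ≤ x ≤ 87 — valid
Class 5: x > 87 — invalid
Total equivalence classes: 5

5 equivalence classes


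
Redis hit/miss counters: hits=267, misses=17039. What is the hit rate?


Formula: hit rate = hits / (hits + misses) * 100
hit rate = 267 / (267 + 17039) * 100
hit rate = 267 / 17306 * 100
hit rate = 1.54%

1.54%


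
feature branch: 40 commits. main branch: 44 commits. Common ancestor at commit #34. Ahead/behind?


Common ancestor: commit #34
feature commits after divergence: 40 - 34 = 6
main commits after divergence: 44 - 34 = 10
feature is 6 commits ahead of main
main is 10 commits ahead of feature

feature ahead: 6, main ahead: 10


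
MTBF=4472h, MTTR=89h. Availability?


Availability = MTBF / (MTBF + MTTR)
Availability = 4472 / (4472 + 89)
Availability = 4472 / 4561
Availability = 98.0487%

98.0487%


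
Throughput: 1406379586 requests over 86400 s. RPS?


Formula: throughput = requests / seconds
throughput = 1406379586 / 86400
throughput = 16277.54 requests/second

16277.54 requests/second


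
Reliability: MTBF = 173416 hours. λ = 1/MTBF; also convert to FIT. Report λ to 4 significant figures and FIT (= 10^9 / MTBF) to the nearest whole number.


Formula: λ = 1 / MTBF; FIT = λ × 1e9 = 1e9 / MTBF
λ = 1 / 173416 ≈ 5.766e-06 failures/hour
FIT = 1e9 / 173416 ≈ 5766 failures per 1e9 hours (nearest whole number)

λ = 5.766e-06 /h, FIT = 5766


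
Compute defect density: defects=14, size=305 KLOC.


Defect density = defects / KLOC
Defect density = 14 / 305
Defect density = 0.046 defects/KLOC

0.046 defects/KLOC


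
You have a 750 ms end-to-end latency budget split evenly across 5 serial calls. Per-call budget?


Formula: per_stage = total_budget / stages
per_stage = 750 / 5
per_stage = 150.0 ms

150.0 ms


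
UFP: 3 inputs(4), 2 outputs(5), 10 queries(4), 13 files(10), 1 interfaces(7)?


UFP = EI*4 + EO*5 + EQ*4 + ILF*10 + EIF*7
UFP = 3*4 + 2*5 + 10*4 + 13*10 + 1*7
UFP = 12 + 10 + 40 + 130 + 7
UFP = 199

199


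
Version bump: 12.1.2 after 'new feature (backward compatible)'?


Current: 12.1.2
Change category: 'new feature (backward compatible)' → minor bump
SemVer rule: minor bump → increment MINOR, reset PATCH to 0 (MAJOR unchanged)
New: 12.2.0

12.2.0


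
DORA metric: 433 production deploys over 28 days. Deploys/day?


Formula: deployments per day = releases / days
= 433 / 28
= 15.464 deploys/day
(equivalently, 108.25 deploys/week)

15.464 deploys/day


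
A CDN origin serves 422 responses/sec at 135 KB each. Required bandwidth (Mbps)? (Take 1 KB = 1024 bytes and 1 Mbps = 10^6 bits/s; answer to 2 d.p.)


Formula: Mbps = payload_bytes * RPS * 8 / 1e6
Payload per request = 135 KB = 135 * 1024 = 138240 bytes
Total bytes/sec = 138240 * 422 = 58337280
Total bits/sec = 58337280 * 8 = 466698240
Mbps = 466698240 / 1e6 = 466.7

466.7 Mbps


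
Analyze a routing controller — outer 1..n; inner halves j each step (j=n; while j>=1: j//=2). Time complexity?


Reasoning: n times log n
Complexity: O(n log n)

O(n log n)


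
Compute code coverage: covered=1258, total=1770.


Coverage = covered / total * 100
Coverage = 1258 / 1770 * 100
Coverage = 71.07%

71.07%


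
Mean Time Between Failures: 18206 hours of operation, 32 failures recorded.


Formula: MTBF = Total operating time / Number of failures
MTBF = 18206 / 32
MTBF = 568.94 hours

568.94 hours


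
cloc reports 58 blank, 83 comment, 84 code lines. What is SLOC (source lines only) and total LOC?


Total LOC = blank + comment + code
Total LOC = 58 + 83 + 84 = 225
SLOC (source only) = code = 84

Total LOC: 225, SLOC: 84


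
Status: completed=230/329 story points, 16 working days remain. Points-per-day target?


Formula: Required rate = Remaining points / Days left
Remaining = 329 - 230 = 99 points
Required rate = 99 / 16 = 6.19 points/day

6.19 points/day


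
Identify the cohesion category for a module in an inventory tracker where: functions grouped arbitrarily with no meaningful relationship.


Reasoning: Worst: random grouping
Type: Coincidental cohesion

Coincidental cohesion


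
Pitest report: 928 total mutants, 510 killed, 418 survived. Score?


Mutation score = killed / total * 100
Mutation score = 510 / 928 * 100
Mutation score = 54.96%

54.96%


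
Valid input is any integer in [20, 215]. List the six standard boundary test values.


Range: [20, 215]
Boundaries: just below min, min, min+1, max-1, max, just above max
Values: [19, 20, 21, 214, 215, 216]

[19, 20, 21, 214, 215, 216]


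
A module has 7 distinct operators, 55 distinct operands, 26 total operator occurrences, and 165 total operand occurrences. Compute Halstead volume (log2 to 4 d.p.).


Formula: V = N * log2(η), where N = N1 + N2 and η = η1 + η2
η = 7 + 55 = 62
N = 26 + 165 = 191
log2(62) ≈ 5.9542
V = 191 * 5.9542 = 1137.25

1137.25


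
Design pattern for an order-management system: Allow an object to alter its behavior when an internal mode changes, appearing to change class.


This matches the State pattern

State


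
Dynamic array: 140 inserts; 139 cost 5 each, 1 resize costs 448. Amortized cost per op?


Formula: Amortized cost = Total cost / Operations
Total cost = (139 * 5) + (1 * 448)
Total cost = 695 + 448 = 1143
Amortized = 1143 / 140 = 8.1643

8.1643


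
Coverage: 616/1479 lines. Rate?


Coverage = covered / total * 100
Coverage = 616 / 1479 * 100
Coverage = 41.65%

41.65%


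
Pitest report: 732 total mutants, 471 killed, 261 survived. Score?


Mutation score = killed / total * 100
Mutation score = 471 / 732 * 100
Mutation score = 64.34%

64.34%


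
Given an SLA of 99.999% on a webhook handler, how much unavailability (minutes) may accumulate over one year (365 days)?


Formula: allowed downtime = period * (100 - SLA) / 100
Period (year (365 days)) = 525600 minutes
Unavailability fraction = (100 - 99.999) / 100
Allowed downtime = 525600 * (100 - 99.999) / 100
Allowed downtime = 5.256 minutes

5.256 minutes


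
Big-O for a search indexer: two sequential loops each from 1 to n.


Reasoning: sequential dominates: O(n) + O(n) = O(n)
Complexity: O(n)

O(n)


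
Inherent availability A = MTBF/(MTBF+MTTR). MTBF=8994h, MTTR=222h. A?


Availability = MTBF / (MTBF + MTTR)
Availability = 8994 / (8994 + 222)
Availability = 8994 / 9216
Availability = 97.5911%

97.5911%


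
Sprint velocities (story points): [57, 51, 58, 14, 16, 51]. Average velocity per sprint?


Formula: Avg velocity = Total points / Number of sprints
Points: [57, 51, 58, 14, 16, 51]
Sum = 57 + 51 + 58 + 14 + 16 + 51 = 247
Avg velocity = 247 / 6 = 41.17 points/sprint

41.17 points/sprint


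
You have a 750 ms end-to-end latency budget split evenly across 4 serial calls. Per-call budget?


Formula: per_stage = total_budget / stages
per_stage = 750 / 4
per_stage = 187.5 ms

187.5 ms


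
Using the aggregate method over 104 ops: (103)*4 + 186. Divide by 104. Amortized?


Formula: Amortized cost = Total cost / Operations
Total cost = (103 * 4) + (1 * 186)
Total cost = 412 + 186 = 598
Amortized = 598 / 104 = 5.75

5.75


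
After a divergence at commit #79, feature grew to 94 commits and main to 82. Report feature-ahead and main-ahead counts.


Common ancestor: commit #79
feature commits after divergence: 94 - 79 = 15
main commits after divergence: 82 - 79 = 3
feature is 15 commits ahead of main
main is 3 commits ahead of feature

feature ahead: 15, main ahead: 3


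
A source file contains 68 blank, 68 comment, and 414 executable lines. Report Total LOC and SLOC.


Total LOC = blank + comment + code
Total LOC = 68 + 68 + 414 = 550
SLOC (source only) = code = 414

Total LOC: 550, SLOC: 414


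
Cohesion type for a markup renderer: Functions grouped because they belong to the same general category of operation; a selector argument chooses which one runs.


Reasoning: Grouped by category of activity, not by data or sequence
Type: Logical cohesion

Logical cohesion


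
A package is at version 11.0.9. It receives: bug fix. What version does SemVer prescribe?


Current: 11.0.9
Change category: 'bug fix' → patch bump
SemVer rule: patch bump → increment PATCH (MAJOR and MINOR unchanged)
New: 11.0.10

11.0.10


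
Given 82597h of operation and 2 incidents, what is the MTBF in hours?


Formula: MTBF = Total operating time / Number of failures
MTBF = 82597 / 2
MTBF = 41298.5 hours

41298.5 hours


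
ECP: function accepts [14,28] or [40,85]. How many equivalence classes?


Valid ranges: [14,28] and [40,85]
Class 1: x < 14 — invalid
Class 2: 14 ≤ x ≤ 28 — valid
Class 3: 28 < x < 40 — invalid (gap between ranges)
Class 4: 40 ≤ x ≤ 85 — valid
Class 5: x > 85 — invalid
Total equivalence classes: 5

5 equivalence classes


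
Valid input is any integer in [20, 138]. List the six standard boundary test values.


Range: [20, 138]
Boundaries: just below min, min, min+1, max-1, max, just above max
Values: [19, 20, 21, 137, 138, 139]

[19, 20, 21, 137, 138, 139]


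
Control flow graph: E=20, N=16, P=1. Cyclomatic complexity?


Formula: V(G) = E - N + 2P
V(G) = 20 - 16 + 2*1
V(G) = 4 + 2
V(G) = 6

6


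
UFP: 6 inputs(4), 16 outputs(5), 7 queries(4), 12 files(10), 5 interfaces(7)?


UFP = EI*4 + EO*5 + EQ*4 + ILF*10 + EIF*7
UFP = 6*4 + 16*5 + 7*4 + 12*10 + 5*7
UFP = 24 + 80 + 28 + 120 + 35
UFP = 287

287


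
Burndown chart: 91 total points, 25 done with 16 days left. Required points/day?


Formula: Required rate = Remaining points / Days left
Remaining = 91 - 25 = 66 points
Required rate = 66 / 16 = 4.13 points/day

4.13 points/day


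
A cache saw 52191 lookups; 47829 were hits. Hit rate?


Formula: hit rate = hits / (hits + misses) * 100
hit rate = 47829 / (47829 + 4362) * 100
hit rate = 47829 / 52191 * 100
hit rate = 91.64%

91.64%


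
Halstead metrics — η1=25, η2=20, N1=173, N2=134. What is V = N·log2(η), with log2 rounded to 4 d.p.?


Formula: V = N * log2(η), where N = N1 + N2 and η = η1 + η2
η = 25 + 20 = 45
N = 173 + 134 = 307
log2(45) ≈ 5.4919
V = 307 * 5.4919 = 1686.01

1686.01


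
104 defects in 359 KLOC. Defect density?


Defect density = defects / KLOC
Defect density = 104 / 359
Defect density = 0.29 defects/KLOC

0.29 defects/KLOC


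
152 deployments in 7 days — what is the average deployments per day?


Formula: deployments per day = releases / days
= 152 / 7
= 21.714 deploys/day
(equivalently, 152.0 deploys/week)

21.714 deploys/day


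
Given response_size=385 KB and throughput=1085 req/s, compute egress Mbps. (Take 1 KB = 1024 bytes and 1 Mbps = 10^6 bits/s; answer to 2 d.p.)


Formula: Mbps = payload_bytes * RPS * 8 / 1e6
Payload per request = 385 KB = 385 * 1024 = 394240 bytes
Total bytes/sec = 394240 * 1085 = 427750400
Total bits/sec = 427750400 * 8 = 3422003200
Mbps = 3422003200 / 1e6 = 3422.0

3422.0 Mbps


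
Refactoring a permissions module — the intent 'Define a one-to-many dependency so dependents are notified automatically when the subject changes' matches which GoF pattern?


This matches the Observer pattern

Observer


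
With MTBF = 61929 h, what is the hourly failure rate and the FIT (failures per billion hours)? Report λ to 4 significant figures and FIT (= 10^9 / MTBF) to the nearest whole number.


Formula: λ = 1 / MTBF; FIT = λ × 1e9 = 1e9 / MTBF
λ = 1 / 61929 ≈ 1.615e-05 failures/hour
FIT = 1e9 / 61929 ≈ 16148 failures per 1e9 hours (nearest whole number)

λ = 1.615e-05 /h, FIT = 16148


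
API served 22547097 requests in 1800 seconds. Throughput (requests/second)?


Formula: throughput = requests / seconds
throughput = 22547097 / 1800
throughput = 12526.17 requests/second

12526.17 requests/second


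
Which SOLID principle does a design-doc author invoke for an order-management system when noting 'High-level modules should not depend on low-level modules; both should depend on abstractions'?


This describes the Dependency Inversion Principle (DIP)

Dependency Inversion Principle (DIP)


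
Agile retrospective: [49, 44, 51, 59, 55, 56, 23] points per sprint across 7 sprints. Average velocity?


Formula: Avg velocity = Total points / Number of sprints
Points: [49, 44, 51, 59, 55, 56, 23]
Sum = 49 + 44 + 51 + 59 + 55 + 56 + 23 = 337
Avg velocity = 337 / 7 = 48.14 points/sprint

48.14 points/sprint


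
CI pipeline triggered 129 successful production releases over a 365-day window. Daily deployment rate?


Formula: deployments per day = releases / days
= 129 / 365
= 0.353 deploys/day
(equivalently, 2.47 deploys/week)

0.353 deploys/day


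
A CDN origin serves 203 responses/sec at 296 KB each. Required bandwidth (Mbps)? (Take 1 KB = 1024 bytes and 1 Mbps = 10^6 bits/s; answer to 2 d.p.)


Formula: Mbps = payload_bytes * RPS * 8 / 1e6
Payload per request = 296 KB = 296 * 1024 = 303104 bytes
Total bytes/sec = 303104 * 203 = 61530112
Total bits/sec = 61530112 * 8 = 492240896
Mbps = 492240896 / 1e6 = 492.24

492.24 Mbps


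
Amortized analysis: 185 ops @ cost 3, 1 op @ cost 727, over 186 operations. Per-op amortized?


Formula: Amortized cost = Total cost / Operations
Total cost = (185 * 3) + (1 * 727)
Total cost = 555 + 727 = 1282
Amortized = 1282 / 186 = 6.8925

6.8925


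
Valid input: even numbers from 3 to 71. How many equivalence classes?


Constraint: even integers in [3, 71]
Class 1: x < 3 — out-of-range invalid
Class 2: x in [3,71] but odd — wrong type invalid
Class 3: x in [3,71] and even — valid
Class 4: x > 71 — out-of-range invalid
Total equivalence classes: 4

4 equivalence classes


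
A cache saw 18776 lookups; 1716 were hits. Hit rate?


Formula: hit rate = hits / (hits + misses) * 100
hit rate = 1716 / (1716 + 17060) * 100
hit rate = 1716 / 18776 * 100
hit rate = 9.14%

9.14%


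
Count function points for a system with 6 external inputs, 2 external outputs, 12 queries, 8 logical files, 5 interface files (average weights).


UFP = EI*4 + EO*5 + EQ*4 + ILF*10 + EIF*7
UFP = 6*4 + 2*5 + 12*4 + 8*10 + 5*7
UFP = 24 + 10 + 48 + 80 + 35
UFP = 197

197


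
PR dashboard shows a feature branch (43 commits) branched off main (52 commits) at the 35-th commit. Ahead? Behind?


Common ancestor: commit #35
feature commits after divergence: 43 - 35 = 8
main commits after divergence: 52 - 35 = 17
feature is 8 commits ahead of main
main is 17 commits ahead of feature

feature ahead: 8, main ahead: 17


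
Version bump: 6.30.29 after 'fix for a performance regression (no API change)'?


Current: 6.30.29
Change category: 'fix for a performance regression (no API change)' → patch bump
SemVer rule: patch bump → increment PATCH (MAJOR and MINOR unchanged)
New: 6.30.30

6.30.30


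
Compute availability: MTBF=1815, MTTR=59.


Availability = MTBF / (MTBF + MTTR)
Availability = 1815 / (1815 + 59)
Availability = 1815 / 1874
Availability = 96.8517%

96.8517%


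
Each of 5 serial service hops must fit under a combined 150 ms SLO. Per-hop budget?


Formula: per_stage = total_budget / stages
per_stage = 150 / 5
per_stage = 30.0 ms

30.0 ms


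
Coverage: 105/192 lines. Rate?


Coverage = covered / total * 100
Coverage = 105 / 192 * 100
Coverage = 54.69%

54.69%


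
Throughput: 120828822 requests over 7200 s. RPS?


Formula: throughput = requests / seconds
throughput = 120828822 / 7200
throughput = 16781.78 requests/second

16781.78 requests/second


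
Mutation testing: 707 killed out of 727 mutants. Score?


Mutation score = killed / total * 100
Mutation score = 707 / 727 * 100
Mutation score = 97.25%

97.25%


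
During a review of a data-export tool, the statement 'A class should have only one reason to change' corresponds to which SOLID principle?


This describes the Single Responsibility Principle (SRP)

Single Responsibility Principle (SRP)


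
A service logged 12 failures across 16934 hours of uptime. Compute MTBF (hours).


Formula: MTBF = Total operating time / Number of failures
MTBF = 16934 / 12
MTBF = 1411.17 hours

1411.17 hours


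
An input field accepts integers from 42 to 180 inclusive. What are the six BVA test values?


Range: [42, 180]
Boundaries: just below min, min, min+1, max-1, max, just above max
Values: [41, 42, 43, 179, 180, 181]

[41, 42, 43, 179, 180, 181]


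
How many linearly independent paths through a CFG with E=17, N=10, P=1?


Formula: V(G) = E - N + 2P
V(G) = 17 - 10 + 2*1
V(G) = 7 + 2
V(G) = 9

9


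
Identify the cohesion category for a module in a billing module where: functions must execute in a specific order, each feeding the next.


Reasoning: Output of one is input to next
Type: Sequential cohesion

Sequential cohesion


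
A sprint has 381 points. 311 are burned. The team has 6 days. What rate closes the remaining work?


Formula: Required rate = Remaining points / Days left
Remaining = 381 - 311 = 70 points
Required rate = 70 / 6 = 11.67 points/day

11.67 points/day


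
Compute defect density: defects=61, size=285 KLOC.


Defect density = defects / KLOC
Defect density = 61 / 285
Defect density = 0.214 defects/KLOC

0.214 defects/KLOC


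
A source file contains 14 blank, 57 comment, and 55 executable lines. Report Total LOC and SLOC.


Total LOC = blank + comment + code
Total LOC = 14 + 57 + 55 = 126
SLOC (source only) = code = 55

Total LOC: 126, SLOC: 55


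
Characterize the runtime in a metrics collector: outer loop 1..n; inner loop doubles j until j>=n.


Reasoning: linear outer times logarithmic inner
Complexity: O(n log n)

O(n log n)


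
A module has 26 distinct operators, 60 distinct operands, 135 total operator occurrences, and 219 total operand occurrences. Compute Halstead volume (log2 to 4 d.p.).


Formula: V = N * log2(η), where N = N1 + N2 and η = η1 + η2
η = 26 + 60 = 86
N = 135 + 219 = 354
log2(86) ≈ 6.4263
V = 354 * 6.4263 = 2274.91

2274.91
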